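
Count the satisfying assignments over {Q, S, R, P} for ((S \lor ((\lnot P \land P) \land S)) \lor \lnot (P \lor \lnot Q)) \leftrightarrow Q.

Initial set: {(((S \lor ((\lnot P \land P) \land S)) \lor \lnot (P \lor \lnot Q)) \leftrightarrow Q)}.
(((S \lor ((\lnot P \land P) \land S)) \lor \lnot (P \lor \lnot Q)) \leftrightarrow Q): β-rule — branch into ((S \lor ((\lnot P \land P) \land S)) \lor \lnot (P \lor \lnot Q)), Q  //  \lnot ((S \lor ((\lnot P \land P) \land S)) \lor \lnot (P \lor \lnot Q)), \lnot Q.
  branch 1 (add ((S \lor ((\lnot P \land P) \land S)) \lor \lnot (P \lor \lnot Q)), Q):
    ((S \lor ((\lnot P \land P) \land S)) \lor \lnot (P \lor \lnot Q)): β-rule — branch into (S \lor ((\lnot P \land P) \land S))  //  \lnot (P \lor \lnot Q).
      branch 1.1 (add (S \lor ((\lnot P \land P) \land S))):
        (S \lor ((\lnot P \land P) \land S)): β-rule — branch into S  //  ((\lnot P \land P) \land S).
          branch 1.1.1 (add S):
            ○ open, literals {Q=true, S=true}.
          branch 1.1.2 (add ((\lnot P \land P) \land S)):
            ((\lnot P \land P) \land S): α-rule — add (\lnot P \land P), S.
            (\lnot P \land P): α-rule — add \lnot P, P.
            × closes — contains both P and \lnot P.
      branch 1.2 (add \lnot (P \lor \lnot Q)):
        \lnot (P \lor \lnot Q): α-rule — add \lnot P, \lnot \lnot Q.
        ○ open, literals {P=false, Q=true}.
  branch 2 (add \lnot ((S \lor ((\lnot P \land P) \land S)) \lor \lnot (P \lor \lnot Q)), \lnot Q):
    \lnot ((S \lor ((\lnot P \land P) \land S)) \lor \lnot (P \lor \lnot Q)): α-rule — add \lnot (S \lor ((\lnot P \land P) \land S)), \lnot \lnot (P \lor \lnot Q).
    \lnot (S \lor ((\lnot P \land P) \land S)): α-rule — add \lnot S, \lnot ((\lnot P \land P) \land S).
    \lnot \lnot (P \lor \lnot Q): β-rule — branch into P  //  \lnot Q.
      branch 2.1 (add P):
        \lnot ((\lnot P \land P) \land S): β-rule — branch into \lnot (\lnot P \land P)  //  \lnot S.
          branch 2.1.1 (add \lnot (\lnot P \land P)):
            \lnot (\lnot P \land P): β-rule — branch into \lnot \lnot P  //  \lnot P.
              branch 2.1.1.1 (add \lnot \lnot P):
                ○ open, literals {P=true, Q=false, S=false}.
              branch 2.1.1.2 (add \lnot P):
                × closes — contains both P and \lnot P.
          branch 2.1.2 (add \lnot S):
            ○ open, literals {P=true, Q=false, S=false}.
      branch 2.2 (add \lnot Q):
        \lnot ((\lnot P \land P) \land S): β-rule — branch into \lnot (\lnot P \land P)  //  \lnot S.
          branch 2.2.1 (add \lnot (\lnot P \land P)):
            \lnot (\lnot P \land P): β-rule — branch into \lnot \lnot P  //  \lnot P.
              branch 2.2.1.1 (add \lnot \lnot P):
                ○ open, literals {P=true, Q=false, S=false}.
              branch 2.2.1.2 (add \lnot P):
                ○ open, literals {P=false, Q=false, S=false}.
          branch 2.2.2 (add \lnot S):
            ○ open, literals {Q=false, S=false}.
2 branches closed, 7 open.
Each open branch fixes some atoms; the unmentioned ones are free. Counting distinct full assignments: branch {Q=true, S=true} (R, P) contributes 4 new; branch {P=false, Q=true} (S, R) contributes 2 new; branch {P=true, Q=false, S=false} (R) contributes 2 new; branch {P=true, Q=false, S=false} (R) contributes 0 new; branch {P=true, Q=false, S=false} (R) contributes 0 new; branch {P=false, Q=false, S=false} (R) contributes 2 new; branch {Q=false, S=false} (R, P) contributes 0 new. Total: 10.

10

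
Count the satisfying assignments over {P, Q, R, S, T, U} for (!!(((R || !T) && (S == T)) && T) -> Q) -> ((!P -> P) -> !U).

49

Initial set: {((!!(((R || !T) && (S == T)) && T) -> Q) -> ((!P -> P) -> !U))}.
((!!(((R || !T) && (S == T)) && T) -> Q) -> ((!P -> P) -> !U)): β-rule — branch into !(!!(((R || !T) && (S == T)) && T) -> Q)  //  ((!P -> P) -> !U).
  branch 1 (add !(!!(((R || !T) && (S == T)) && T) -> Q)):
    !(!!(((R || !T) && (S == T)) && T) -> Q): α-rule — add !!(((R || !T) && (S == T)) && T), !Q.
    !!(((R || !T) && (S == T)) && T): drop double negation, giving (((R || !T) && (S == T)) && T).
    (((R || !T) && (S == T)) && T): α-rule — add ((R || !T) && (S == T)), T.
    ((R || !T) && (S == T)): α-rule — add (R || !T), (S == T).
    (R || !T): β-rule — branch into R  //  !T.
      branch 1.1 (add R):
        (S == T): β-rule — branch into S, T  //  !S, !T.
          branch 1.1.1 (add S, T):
            ○ open, literals {Q=F, R=T, S=T, T=T}.
          branch 1.1.2 (add !S, !T):
            × closes — contains both T and !T.
      branch 1.2 (add !T):
        × closes — contains both T and !T.
  branch 2 (add ((!P -> P) -> !U)):
    ((!P -> P) -> !U): β-rule — branch into !(!P -> P)  //  !U.
      branch 2.1 (add !(!P -> P)):
        !(!P -> P): α-rule — add !P, !P.
        ○ open, literals {P=F}.
      branch 2.2 (add !U):
        ○ open, literals {U=F}.
2 branches closed, 3 open.
Each open branch fixes some atoms; the unmentioned ones are free. Counting distinct full assignments: branch {Q=F, R=T, S=T, T=T} (P, U) contributes 4 new; branch {P=F} (Q, R, S, T, U) contributes 30 new; branch {U=F} (P, Q, R, S, T) contributes 15 new. Total: 49.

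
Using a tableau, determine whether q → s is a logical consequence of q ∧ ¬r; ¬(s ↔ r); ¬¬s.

Initial set: {T (q ∧ ¬r); T ¬(s ↔ r); T ¬¬s; F (q → s)}.
T (q ∧ ¬r): α-rule — add T q, T ¬r.
T ¬¬s: drop double negation, giving T s.
F (q → s): α-rule — add T q, F s.
× closes — contains both s and ¬s.
All 1 branch closes.
Every branch closed, so the premises entail the conclusion.

Yes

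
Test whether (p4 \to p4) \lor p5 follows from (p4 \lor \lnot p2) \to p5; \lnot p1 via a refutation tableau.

Yes

Initial set: {((p4 \lor \lnot p2) \to p5); \lnot p1; \lnot ((p4 \to p4) \lor p5)}.
\lnot ((p4 \to p4) \lor p5): α-rule — add \lnot (p4 \to p4), \lnot p5.
\lnot (p4 \to p4): α-rule — add p4, \lnot p4.
× closes — contains both p4 and \lnot p4.
All 1 branch closes.
Every branch closed, so the premises entail the conclusion.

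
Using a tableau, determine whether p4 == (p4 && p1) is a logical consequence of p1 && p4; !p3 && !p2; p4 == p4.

Yes

Initial set: {(p1 && p4); (!p3 && !p2); (p4 == p4); !(p4 == (p4 && p1))}.
(p1 && p4): α-rule — add p1, p4.
(!p3 && !p2): α-rule — add !p3, !p2.
(p4 == p4): β-rule — branch into p4, p4  //  !p4, !p4.
  branch 1 (add p4, p4):
    !(p4 == (p4 && p1)): β-rule — branch into p4, !(p4 && p1)  //  !p4, (p4 && p1).
      branch 1.1 (add p4, !(p4 && p1)):
        !(p4 && p1): β-rule — branch into !p4  //  !p1.
          branch 1.1.1 (add !p4):
            × closes — contains both p4 and !p4.
          branch 1.1.2 (add !p1):
            × closes — contains both p1 and !p1.
      branch 1.2 (add !p4, (p4 && p1)):
        × closes — contains both p4 and !p4.
  branch 2 (add !p4, !p4):
    × closes — contains both p4 and !p4.
All 4 branches close.
Every branch closed, so the premises entail the conclusion.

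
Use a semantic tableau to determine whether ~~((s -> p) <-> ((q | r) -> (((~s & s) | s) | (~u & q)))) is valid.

Not valid

Assume the negation and expand:
Initial set: {F ~~((s -> p) <-> ((q | r) -> (((~s & s) | s) | (~u & q))))}.
F ~~((s -> p) <-> ((q | r) -> (((~s & s) | s) | (~u & q)))): drop double negation, giving F ((s -> p) <-> ((q | r) -> (((~s & s) | s) | (~u & q)))).
F ((s -> p) <-> ((q | r) -> (((~s & s) | s) | (~u & q)))): β-rule — branch into T (s -> p), F ((q | r) -> (((~s & s) | s) | (~u & q)))  //  F (s -> p), T ((q | r) -> (((~s & s) | s) | (~u & q))).
  branch 1 (add T (s -> p), F ((q | r) -> (((~s & s) | s) | (~u & q)))):
    F ((q | r) -> (((~s & s) | s) | (~u & q))): α-rule — add T (q | r), F (((~s & s) | s) | (~u & q)).
    F (((~s & s) | s) | (~u & q)): α-rule — add F ((~s & s) | s), F (~u & q).
    F ((~s & s) | s): α-rule — add F (~s & s), F s.
    T (s -> p): β-rule — branch into F s  //  T p.
      branch 1.1 (add F s):
        T (q | r): β-rule — branch into T q  //  T r.
          branch 1.1.1 (add T q):
            F (~u & q): β-rule — branch into F ~u  //  F q.
              branch 1.1.1.1 (add F ~u):
                F (~s & s): β-rule — branch into F ~s  //  F s.
                  branch 1.1.1.1.1 (add F ~s):
                    × closes — contains both s and ~s.
                  branch 1.1.1.1.2 (add F s):
                    ○ open, literals {q=true, s=false, u=true}.
              branch 1.1.1.2 (add F q):
                × closes — contains both q and ~q.
          branch 1.1.2 (add T r):
            F (~u & q): β-rule — branch into F ~u  //  F q.
              branch 1.1.2.1 (add F ~u):
                F (~s & s): β-rule — branch into F ~s  //  F s.
                  branch 1.1.2.1.1 (add F ~s):
                    × closes — contains both s and ~s.
                  branch 1.1.2.1.2 (add F s):
                    ○ open, literals {r=true, s=false, u=true}.
              branch 1.1.2.2 (add F q):
                F (~s & s): β-rule — branch into F ~s  //  F s.
                  branch 1.1.2.2.1 (add F ~s):
                    × closes — contains both s and ~s.
                  branch 1.1.2.2.2 (add F s):
                    ○ open, literals {q=false, r=true, s=false}.
      branch 1.2 (add T p):
        T (q | r): β-rule — branch into T q  //  T r.
          branch 1.2.1 (add T q):
            F (~u & q): β-rule — branch into F ~u  //  F q.
              branch 1.2.1.1 (add F ~u):
                F (~s & s): β-rule — branch into F ~s  //  F s.
                  branch 1.2.1.1.1 (add F ~s):
                    × closes — contains both s and ~s.
                  branch 1.2.1.1.2 (add F s):
                    ○ open, literals {p=true, q=true, s=false, u=true}.
              branch 1.2.1.2 (add F q):
                × closes — contains both q and ~q.
          branch 1.2.2 (add T r):
            F (~u & q): β-rule — branch into F ~u  //  F q.
              branch 1.2.2.1 (add F ~u):
                F (~s & s): β-rule — branch into F ~s  //  F s.
                  branch 1.2.2.1.1 (add F ~s):
                    × closes — contains both s and ~s.
                  branch 1.2.2.1.2 (add F s):
                    ○ open, literals {p=true, r=true, s=false, u=true}.
              branch 1.2.2.2 (add F q):
                F (~s & s): β-rule — branch into F ~s  //  F s.
                  branch 1.2.2.2.1 (add F ~s):
                    × closes — contains both s and ~s.
                  branch 1.2.2.2.2 (add F s):
                    ○ open, literals {p=true, q=false, r=true, s=false}.
  branch 2 (add F (s -> p), T ((q | r) -> (((~s & s) | s) | (~u & q)))):
    F (s -> p): α-rule — add T s, F p.
    T ((q | r) -> (((~s & s) | s) | (~u & q))): β-rule — branch into F (q | r)  //  T (((~s & s) | s) | (~u & q)).
      branch 2.1 (add F (q | r)):
        F (q | r): α-rule — add F q, F r.
        ○ open, literals {p=false, q=false, r=false, s=true}.
      branch 2.2 (add T (((~s & s) | s) | (~u & q))):
        T (((~s & s) | s) | (~u & q)): β-rule — branch into T ((~s & s) | s)  //  T (~u & q).
          branch 2.2.1 (add T ((~s & s) | s)):
            T ((~s & s) | s): β-rule — branch into T (~s & s)  //  T s.
              branch 2.2.1.1 (add T (~s & s)):
                T (~s & s): α-rule — add T ~s, T s.
                × closes — contains both s and ~s.
              branch 2.2.1.2 (add T s):
                ○ open, literals {p=false, s=true}.
          branch 2.2.2 (add T (~u & q)):
            T (~u & q): α-rule — add T ~u, T q.
            ○ open, literals {p=false, q=true, s=true, u=false}.
9 branches closed, 9 open.
An open branch gives a countermodel: q=true, s=false, u=true (unmentioned atoms arbitrary); under it the original formula is false.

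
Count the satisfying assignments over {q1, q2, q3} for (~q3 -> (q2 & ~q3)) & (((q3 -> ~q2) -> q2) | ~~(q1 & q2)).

Initial set: {T ((~q3 -> (q2 & ~q3)) & (((q3 -> ~q2) -> q2) | ~~(q1 & q2)))}.
T ((~q3 -> (q2 & ~q3)) & (((q3 -> ~q2) -> q2) | ~~(q1 & q2))): α-rule — add T (~q3 -> (q2 & ~q3)), T (((q3 -> ~q2) -> q2) | ~~(q1 & q2)).
T (~q3 -> (q2 & ~q3)): β-rule — branch into F ~q3  //  T (q2 & ~q3).
  branch 1 (add F ~q3):
    T (((q3 -> ~q2) -> q2) | ~~(q1 & q2)): β-rule — branch into T ((q3 -> ~q2) -> q2)  //  T ~~(q1 & q2).
      branch 1.1 (add T ((q3 -> ~q2) -> q2)):
        T ((q3 -> ~q2) -> q2): β-rule — branch into F (q3 -> ~q2)  //  T q2.
          branch 1.1.1 (add F (q3 -> ~q2)):
            F (q3 -> ~q2): α-rule — add T q3, F ~q2.
            ○ open, literals {q2=T, q3=T}.
          branch 1.1.2 (add T q2):
            ○ open, literals {q2=T, q3=T}.
      branch 1.2 (add T ~~(q1 & q2)):
        T ~~(q1 & q2): drop double negation, giving T (q1 & q2).
        T (q1 & q2): α-rule — add T q1, T q2.
        ○ open, literals {q1=T, q2=T, q3=T}.
  branch 2 (add T (q2 & ~q3)):
    T (q2 & ~q3): α-rule — add T q2, T ~q3.
    T (((q3 -> ~q2) -> q2) | ~~(q1 & q2)): β-rule — branch into T ((q3 -> ~q2) -> q2)  //  T ~~(q1 & q2).
      branch 2.1 (add T ((q3 -> ~q2) -> q2)):
        T ((q3 -> ~q2) -> q2): β-rule — branch into F (q3 -> ~q2)  //  T q2.
          branch 2.1.1 (add F (q3 -> ~q2)):
            F (q3 -> ~q2): α-rule — add T q3, F ~q2.
            × closes — contains both q3 and ~q3.
          branch 2.1.2 (add T q2):
            ○ open, literals {q2=T, q3=F}.
      branch 2.2 (add T ~~(q1 & q2)):
        T ~~(q1 & q2): drop double negation, giving T (q1 & q2).
        T (q1 & q2): α-rule — add T q1, T q2.
        ○ open, literals {q1=T, q2=T, q3=F}.
1 branch closed, 5 open.
Each open branch fixes some atoms; the unmentioned ones are free. Counting distinct full assignments: branch {q2=T, q3=T} (q1) contributes 2 new; branch {q2=T, q3=T} (q1) contributes 0 new; branch {q1=T, q2=T, q3=T} (none free) contributes 0 new; branch {q2=T, q3=F} (q1) contributes 2 new; branch {q1=T, q2=T, q3=F} (none free) contributes 0 new. Total: 4.

4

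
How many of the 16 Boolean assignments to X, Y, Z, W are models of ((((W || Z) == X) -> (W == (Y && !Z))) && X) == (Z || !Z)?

Initial set: {(((((W || Z) == X) -> (W == (Y && !Z))) && X) == (Z || !Z))}.
(((((W || Z) == X) -> (W == (Y && !Z))) && X) == (Z || !Z)): β-rule — branch into ((((W || Z) == X) -> (W == (Y && !Z))) && X), (Z || !Z)  //  !((((W || Z) == X) -> (W == (Y && !Z))) && X), !(Z || !Z).
  branch 1 (add ((((W || Z) == X) -> (W == (Y && !Z))) && X), (Z || !Z)):
    ((((W || Z) == X) -> (W == (Y && !Z))) && X): α-rule — add (((W || Z) == X) -> (W == (Y && !Z))), X.
    (Z || !Z): β-rule — branch into Z  //  !Z.
      branch 1.1 (add Z):
        (((W || Z) == X) -> (W == (Y && !Z))): β-rule — branch into !((W || Z) == X)  //  (W == (Y && !Z)).
          branch 1.1.1 (add !((W || Z) == X)):
            !((W || Z) == X): β-rule — branch into (W || Z), !X  //  !(W || Z), X.
              branch 1.1.1.1 (add (W || Z), !X):
                × closes — contains both X and !X.
              branch 1.1.1.2 (add !(W || Z), X):
                !(W || Z): α-rule — add !W, !Z.
                × closes — contains both Z and !Z.
          branch 1.1.2 (add (W == (Y && !Z))):
            (W == (Y && !Z)): β-rule — branch into W, (Y && !Z)  //  !W, !(Y && !Z).
              branch 1.1.2.1 (add W, (Y && !Z)):
                (Y && !Z): α-rule — add Y, !Z.
                × closes — contains both Z and !Z.
              branch 1.1.2.2 (add !W, !(Y && !Z)):
                !(Y && !Z): β-rule — branch into !Y  //  !!Z.
                  branch 1.1.2.2.1 (add !Y):
                    ○ open, literals {W=false, X=true, Y=false, Z=true}.
                  branch 1.1.2.2.2 (add !!Z):
                    ○ open, literals {W=false, X=true, Z=true}.
      branch 1.2 (add !Z):
        (((W || Z) == X) -> (W == (Y && !Z))): β-rule — branch into !((W || Z) == X)  //  (W == (Y && !Z)).
          branch 1.2.1 (add !((W || Z) == X)):
            !((W || Z) == X): β-rule — branch into (W || Z), !X  //  !(W || Z), X.
              branch 1.2.1.1 (add (W || Z), !X):
                × closes — contains both X and !X.
              branch 1.2.1.2 (add !(W || Z), X):
                !(W || Z): α-rule — add !W, !Z.
                ○ open, literals {W=false, X=true, Z=false}.
          branch 1.2.2 (add (W == (Y && !Z))):
            (W == (Y && !Z)): β-rule — branch into W, (Y && !Z)  //  !W, !(Y && !Z).
              branch 1.2.2.1 (add W, (Y && !Z)):
                (Y && !Z): α-rule — add Y, !Z.
                ○ open, literals {W=true, X=true, Y=true, Z=false}.
              branch 1.2.2.2 (add !W, !(Y && !Z)):
                !(Y && !Z): β-rule — branch into !Y  //  !!Z.
                  branch 1.2.2.2.1 (add !Y):
                    ○ open, literals {W=false, X=true, Y=false, Z=false}.
                  branch 1.2.2.2.2 (add !!Z):
                    × closes — contains both Z and !Z.
  branch 2 (add !((((W || Z) == X) -> (W == (Y && !Z))) && X), !(Z || !Z)):
    !(Z || !Z): α-rule — add !Z, !!Z.
    × closes — contains both Z and !Z.
6 branches closed, 5 open.
Each open branch fixes some atoms; the unmentioned ones are free. Counting distinct full assignments: branch {W=false, X=true, Y=false, Z=true} (none free) contributes 1 new; branch {W=false, X=true, Z=true} (Y) contributes 1 new; branch {W=false, X=true, Z=false} (Y) contributes 2 new; branch {W=true, X=true, Y=true, Z=false} (none free) contributes 1 new; branch {W=false, X=true, Y=false, Z=false} (none free) contributes 0 new. Total: 5.

5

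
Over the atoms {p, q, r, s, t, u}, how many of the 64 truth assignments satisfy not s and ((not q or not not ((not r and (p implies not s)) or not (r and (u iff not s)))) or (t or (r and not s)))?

32

Initial set: {(not s and ((not q or not not ((not r and (p implies not s)) or not (r and (u iff not s)))) or (t or (r and not s))))}.
(not s and ((not q or not not ((not r and (p implies not s)) or not (r and (u iff not s)))) or (t or (r and not s)))): α-rule — add not s, ((not q or not not ((not r and (p implies not s)) or not (r and (u iff not s)))) or (t or (r and not s))).
((not q or not not ((not r and (p implies not s)) or not (r and (u iff not s)))) or (t or (r and not s))): β-rule — branch into (not q or not not ((not r and (p implies not s)) or not (r and (u iff not s))))  //  (t or (r and not s)).
  branch 1 (add (not q or not not ((not r and (p implies not s)) or not (r and (u iff not s))))):
    (not q or not not ((not r and (p implies not s)) or not (r and (u iff not s)))): β-rule — branch into not q  //  not not ((not r and (p implies not s)) or not (r and (u iff not s))).
      branch 1.1 (add not q):
        ○ open, literals {q=F, s=F}.
      branch 1.2 (add not not ((not r and (p implies not s)) or not (r and (u iff not s)))):
        not not ((not r and (p implies not s)) or not (r and (u iff not s))): drop double negation, giving ((not r and (p implies not s)) or not (r and (u iff not s))).
        ((not r and (p implies not s)) or not (r and (u iff not s))): β-rule — branch into (not r and (p implies not s))  //  not (r and (u iff not s)).
          branch 1.2.1 (add (not r and (p implies not s))):
            (not r and (p implies not s)): α-rule — add not r, (p implies not s).
            (p implies not s): β-rule — branch into not p  //  not s.
              branch 1.2.1.1 (add not p):
                ○ open, literals {p=F, r=F, s=F}.
              branch 1.2.1.2 (add not s):
                ○ open, literals {r=F, s=F}.
          branch 1.2.2 (add not (r and (u iff not s))):
            not (r and (u iff not s)): β-rule — branch into not r  //  not (u iff not s).
              branch 1.2.2.1 (add not r):
                ○ open, literals {r=F, s=F}.
              branch 1.2.2.2 (add not (u iff not s)):
                not (u iff not s): β-rule — branch into u, not not s  //  not u, not s.
                  branch 1.2.2.2.1 (add u, not not s):
                    × closes — contains both s and not s.
                  branch 1.2.2.2.2 (add not u, not s):
                    ○ open, literals {s=F, u=F}.
  branch 2 (add (t or (r and not s))):
    (t or (r and not s)): β-rule — branch into t  //  (r and not s).
      branch 2.1 (add t):
        ○ open, literals {s=F, t=T}.
      branch 2.2 (add (r and not s)):
        (r and not s): α-rule — add r, not s.
        ○ open, literals {r=T, s=F}.
1 branch closed, 7 open.
Each open branch fixes some atoms; the unmentioned ones are free. Counting distinct full assignments: branch {q=F, s=F} (p, r, t, u) contributes 16 new; branch {p=F, r=F, s=F} (q, t, u) contributes 4 new; branch {r=F, s=F} (p, q, t, u) contributes 4 new; branch {r=F, s=F} (p, q, t, u) contributes 0 new; branch {s=F, u=F} (p, q, r, t) contributes 4 new; branch {s=F, t=T} (p, q, r, u) contributes 2 new; branch {r=T, s=F} (p, q, t, u) contributes 2 new. Total: 32.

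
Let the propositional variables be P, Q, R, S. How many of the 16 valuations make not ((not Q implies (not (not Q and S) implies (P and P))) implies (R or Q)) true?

Initial set: {not ((not Q implies (not (not Q and S) implies (P and P))) implies (R or Q))}.
not ((not Q implies (not (not Q and S) implies (P and P))) implies (R or Q)): α-rule — add (not Q implies (not (not Q and S) implies (P and P))), not (R or Q).
not (R or Q): α-rule — add not R, not Q.
(not Q implies (not (not Q and S) implies (P and P))): β-rule — branch into not not Q  //  (not (not Q and S) implies (P and P)).
  branch 1 (add not not Q):
    × closes — contains both Q and not Q.
  branch 2 (add (not (not Q and S) implies (P and P))):
    (not (not Q and S) implies (P and P)): β-rule — branch into not not (not Q and S)  //  (P and P).
      branch 2.1 (add not not (not Q and S)):
        not not (not Q and S): α-rule — add not Q, S.
        ○ open, literals {Q=false, R=false, S=true}.
      branch 2.2 (add (P and P)):
        (P and P): α-rule — add P, P.
        ○ open, literals {P=true, Q=false, R=false}.
1 branch closed, 2 open.
Each open branch fixes some atoms; the unmentioned ones are free. Counting distinct full assignments: branch {Q=false, R=false, S=true} (P) contributes 2 new; branch {P=true, Q=false, R=false} (S) contributes 1 new. Total: 3.

3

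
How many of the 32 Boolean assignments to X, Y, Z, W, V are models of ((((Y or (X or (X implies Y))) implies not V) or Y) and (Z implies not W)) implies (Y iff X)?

Initial set: {(((((Y or (X or (X implies Y))) implies not V) or Y) and (Z implies not W)) implies (Y iff X))}.
(((((Y or (X or (X implies Y))) implies not V) or Y) and (Z implies not W)) implies (Y iff X)): β-rule — branch into not ((((Y or (X or (X implies Y))) implies not V) or Y) and (Z implies not W))  //  (Y iff X).
  branch 1 (add not ((((Y or (X or (X implies Y))) implies not V) or Y) and (Z implies not W))):
    not ((((Y or (X or (X implies Y))) implies not V) or Y) and (Z implies not W)): β-rule — branch into not (((Y or (X or (X implies Y))) implies not V) or Y)  //  not (Z implies not W).
      branch 1.1 (add not (((Y or (X or (X implies Y))) implies not V) or Y)):
        not (((Y or (X or (X implies Y))) implies not V) or Y): α-rule — add not ((Y or (X or (X implies Y))) implies not V), not Y.
        not ((Y or (X or (X implies Y))) implies not V): α-rule — add (Y or (X or (X implies Y))), not not V.
        (Y or (X or (X implies Y))): β-rule — branch into Y  //  (X or (X implies Y)).
          branch 1.1.1 (add Y):
            × closes — contains both Y and not Y.
          branch 1.1.2 (add (X or (X implies Y))):
            (X or (X implies Y)): β-rule — branch into X  //  (X implies Y).
              branch 1.1.2.1 (add X):
                ○ open, literals {V=T, X=T, Y=F}.
              branch 1.1.2.2 (add (X implies Y)):
                (X implies Y): β-rule — branch into not X  //  Y.
                  branch 1.1.2.2.1 (add not X):
                    ○ open, literals {V=T, X=F, Y=F}.
                  branch 1.1.2.2.2 (add Y):
                    × closes — contains both Y and not Y.
      branch 1.2 (add not (Z implies not W)):
        not (Z implies not W): α-rule — add Z, not not W.
        ○ open, literals {W=T, Z=T}.
  branch 2 (add (Y iff X)):
    (Y iff X): β-rule — branch into Y, X  //  not Y, not X.
      branch 2.1 (add Y, X):
        ○ open, literals {X=T, Y=T}.
      branch 2.2 (add not Y, not X):
        ○ open, literals {X=F, Y=F}.
2 branches closed, 5 open.
Each open branch fixes some atoms; the unmentioned ones are free. Counting distinct full assignments: branch {V=T, X=T, Y=F} (Z, W) contributes 4 new; branch {V=T, X=F, Y=F} (Z, W) contributes 4 new; branch {W=T, Z=T} (X, Y, V) contributes 6 new; branch {X=T, Y=T} (Z, W, V) contributes 6 new; branch {X=F, Y=F} (Z, W, V) contributes 3 new. Total: 23.

23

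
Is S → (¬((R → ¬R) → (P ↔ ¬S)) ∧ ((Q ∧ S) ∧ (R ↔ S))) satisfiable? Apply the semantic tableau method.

Satisfiable

Initial set: {(S → (¬((R → ¬R) → (P ↔ ¬S)) ∧ ((Q ∧ S) ∧ (R ↔ S))))}.
(S → (¬((R → ¬R) → (P ↔ ¬S)) ∧ ((Q ∧ S) ∧ (R ↔ S)))): β-rule — branch into ¬S  //  (¬((R → ¬R) → (P ↔ ¬S)) ∧ ((Q ∧ S) ∧ (R ↔ S))).
  branch 1 (add ¬S):
    ○ open, literals {S=0}.
  branch 2 (add (¬((R → ¬R) → (P ↔ ¬S)) ∧ ((Q ∧ S) ∧ (R ↔ S)))):
    (¬((R → ¬R) → (P ↔ ¬S)) ∧ ((Q ∧ S) ∧ (R ↔ S))): α-rule — add ¬((R → ¬R) → (P ↔ ¬S)), ((Q ∧ S) ∧ (R ↔ S)).
    ¬((R → ¬R) → (P ↔ ¬S)): α-rule — add (R → ¬R), ¬(P ↔ ¬S).
    ((Q ∧ S) ∧ (R ↔ S)): α-rule — add (Q ∧ S), (R ↔ S).
    (Q ∧ S): α-rule — add Q, S.
    (R → ¬R): β-rule — branch into ¬R  //  ¬R.
      branch 2.1 (add ¬R):
        ¬(P ↔ ¬S): β-rule — branch into P, ¬¬S  //  ¬P, ¬S.
          branch 2.1.1 (add P, ¬¬S):
            (R ↔ S): β-rule — branch into R, S  //  ¬R, ¬S.
              branch 2.1.1.1 (add R, S):
                × closes — contains both R and ¬R.
              branch 2.1.1.2 (add ¬R, ¬S):
                × closes — contains both S and ¬S.
          branch 2.1.2 (add ¬P, ¬S):
            × closes — contains both S and ¬S.
      branch 2.2 (add ¬R):
        ¬(P ↔ ¬S): β-rule — branch into P, ¬¬S  //  ¬P, ¬S.
          branch 2.2.1 (add P, ¬¬S):
            (R ↔ S): β-rule — branch into R, S  //  ¬R, ¬S.
              branch 2.2.1.1 (add R, S):
                × closes — contains both R and ¬R.
              branch 2.2.1.2 (add ¬R, ¬S):
                × closes — contains both S and ¬S.
          branch 2.2.2 (add ¬P, ¬S):
            × closes — contains both S and ¬S.
6 branches closed, 1 open.
An open branch gives a satisfying assignment: S=0.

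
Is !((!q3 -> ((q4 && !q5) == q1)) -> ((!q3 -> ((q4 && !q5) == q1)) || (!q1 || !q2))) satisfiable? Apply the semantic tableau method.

Initial set: {T !((!q3 -> ((q4 && !q5) == q1)) -> ((!q3 -> ((q4 && !q5) == q1)) || (!q1 || !q2)))}.
T !((!q3 -> ((q4 && !q5) == q1)) -> ((!q3 -> ((q4 && !q5) == q1)) || (!q1 || !q2))): α-rule — add T (!q3 -> ((q4 && !q5) == q1)), F ((!q3 -> ((q4 && !q5) == q1)) || (!q1 || !q2)).
F ((!q3 -> ((q4 && !q5) == q1)) || (!q1 || !q2)): α-rule — add F (!q3 -> ((q4 && !q5) == q1)), F (!q1 || !q2).
F (!q3 -> ((q4 && !q5) == q1)): α-rule — add T !q3, F ((q4 && !q5) == q1).
F (!q1 || !q2): α-rule — add F !q1, F !q2.
T (!q3 -> ((q4 && !q5) == q1)): β-rule — branch into F !q3  //  T ((q4 && !q5) == q1).
  branch 1 (add F !q3):
    × closes — contains both q3 and !q3.
  branch 2 (add T ((q4 && !q5) == q1)):
    F ((q4 && !q5) == q1): β-rule — branch into T (q4 && !q5), F q1  //  F (q4 && !q5), T q1.
      branch 2.1 (add T (q4 && !q5), F q1):
        × closes — contains both q1 and !q1.
      branch 2.2 (add F (q4 && !q5), T q1):
        T ((q4 && !q5) == q1): β-rule — branch into T (q4 && !q5), T q1  //  F (q4 && !q5), F q1.
          branch 2.2.1 (add T (q4 && !q5), T q1):
            T (q4 && !q5): α-rule — add T q4, T !q5.
            F (q4 && !q5): β-rule — branch into F q4  //  F !q5.
              branch 2.2.1.1 (add F q4):
                × closes — contains both q4 and !q4.
              branch 2.2.1.2 (add F !q5):
                × closes — contains both q5 and !q5.
          branch 2.2.2 (add F (q4 && !q5), F q1):
            × closes — contains both q1 and !q1.
All 5 branches close.
Every branch closed; the formula is unsatisfiable.

Unsatisfiable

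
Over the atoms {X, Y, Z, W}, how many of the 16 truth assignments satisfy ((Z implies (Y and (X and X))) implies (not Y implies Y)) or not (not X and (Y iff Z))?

14

Initial set: {(((Z implies (Y and (X and X))) implies (not Y implies Y)) or not (not X and (Y iff Z)))}.
(((Z implies (Y and (X and X))) implies (not Y implies Y)) or not (not X and (Y iff Z))): β-rule — branch into ((Z implies (Y and (X and X))) implies (not Y implies Y))  //  not (not X and (Y iff Z)).
  branch 1 (add ((Z implies (Y and (X and X))) implies (not Y implies Y))):
    ((Z implies (Y and (X and X))) implies (not Y implies Y)): β-rule — branch into not (Z implies (Y and (X and X)))  //  (not Y implies Y).
      branch 1.1 (add not (Z implies (Y and (X and X)))):
        not (Z implies (Y and (X and X))): α-rule — add Z, not (Y and (X and X)).
        not (Y and (X and X)): β-rule — branch into not Y  //  not (X and X).
          branch 1.1.1 (add not Y):
            ○ open, literals {Y=0, Z=1}.
          branch 1.1.2 (add not (X and X)):
            not (X and X): β-rule — branch into not X  //  not X.
              branch 1.1.2.1 (add not X):
                ○ open, literals {X=0, Z=1}.
              branch 1.1.2.2 (add not X):
                ○ open, literals {X=0, Z=1}.
      branch 1.2 (add (not Y implies Y)):
        (not Y implies Y): β-rule — branch into not not Y  //  Y.
          branch 1.2.1 (add not not Y):
            ○ open, literals {Y=1}.
          branch 1.2.2 (add Y):
            ○ open, literals {Y=1}.
  branch 2 (add not (not X and (Y iff Z))):
    not (not X and (Y iff Z)): β-rule — branch into not not X  //  not (Y iff Z).
      branch 2.1 (add not not X):
        ○ open, literals {X=1}.
      branch 2.2 (add not (Y iff Z)):
        not (Y iff Z): β-rule — branch into Y, not Z  //  not Y, Z.
          branch 2.2.1 (add Y, not Z):
            ○ open, literals {Y=1, Z=0}.
          branch 2.2.2 (add not Y, Z):
            ○ open, literals {Y=0, Z=1}.
0 branches closed, 8 open.
Each open branch fixes some atoms; the unmentioned ones are free. Counting distinct full assignments: branch {Y=0, Z=1} (X, W) contributes 4 new; branch {X=0, Z=1} (Y, W) contributes 2 new; branch {X=0, Z=1} (Y, W) contributes 0 new; branch {Y=1} (X, Z, W) contributes 6 new; branch {Y=1} (X, Z, W) contributes 0 new; branch {X=1} (Y, Z, W) contributes 2 new; branch {Y=1, Z=0} (X, W) contributes 0 new; branch {Y=0, Z=1} (X, W) contributes 0 new. Total: 14.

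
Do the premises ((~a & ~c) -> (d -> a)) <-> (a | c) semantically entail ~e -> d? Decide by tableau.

Initial set: {(((~a & ~c) -> (d -> a)) <-> (a | c)); ~(~e -> d)}.
~(~e -> d): α-rule — add ~e, ~d.
(((~a & ~c) -> (d -> a)) <-> (a | c)): β-rule — branch into ((~a & ~c) -> (d -> a)), (a | c)  //  ~((~a & ~c) -> (d -> a)), ~(a | c).
  branch 1 (add ((~a & ~c) -> (d -> a)), (a | c)):
    ((~a & ~c) -> (d -> a)): β-rule — branch into ~(~a & ~c)  //  (d -> a).
      branch 1.1 (add ~(~a & ~c)):
        (a | c): β-rule — branch into a  //  c.
          branch 1.1.1 (add a):
            ~(~a & ~c): β-rule — branch into ~~a  //  ~~c.
              branch 1.1.1.1 (add ~~a):
                ○ open, literals {a=T, d=F, e=F}.
              branch 1.1.1.2 (add ~~c):
                ○ open, literals {a=T, c=T, d=F, e=F}.
          branch 1.1.2 (add c):
            ~(~a & ~c): β-rule — branch into ~~a  //  ~~c.
              branch 1.1.2.1 (add ~~a):
                ○ open, literals {a=T, c=T, d=F, e=F}.
              branch 1.1.2.2 (add ~~c):
                ○ open, literals {c=T, d=F, e=F}.
      branch 1.2 (add (d -> a)):
        (a | c): β-rule — branch into a  //  c.
          branch 1.2.1 (add a):
            (d -> a): β-rule — branch into ~d  //  a.
              branch 1.2.1.1 (add ~d):
                ○ open, literals {a=T, d=F, e=F}.
              branch 1.2.1.2 (add a):
                ○ open, literals {a=T, d=F, e=F}.
          branch 1.2.2 (add c):
            (d -> a): β-rule — branch into ~d  //  a.
              branch 1.2.2.1 (add ~d):
                ○ open, literals {c=T, d=F, e=F}.
              branch 1.2.2.2 (add a):
                ○ open, literals {a=T, c=T, d=F, e=F}.
  branch 2 (add ~((~a & ~c) -> (d -> a)), ~(a | c)):
    ~((~a & ~c) -> (d -> a)): α-rule — add (~a & ~c), ~(d -> a).
    ~(a | c): α-rule — add ~a, ~c.
    (~a & ~c): α-rule — add ~a, ~c.
    ~(d -> a): α-rule — add d, ~a.
    × closes — contains both d and ~d.
1 branch closed, 8 open.
An open branch gives a countermodel: a=T, d=F, e=F (unmentioned atoms arbitrary); the premises hold there but the conclusion fails.

No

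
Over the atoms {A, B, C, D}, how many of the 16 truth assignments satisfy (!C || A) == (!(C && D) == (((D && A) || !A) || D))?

8

Initial set: {((!C || A) == (!(C && D) == (((D && A) || !A) || D)))}.
((!C || A) == (!(C && D) == (((D && A) || !A) || D))): β-rule — branch into (!C || A), (!(C && D) == (((D && A) || !A) || D))  //  !(!C || A), !(!(C && D) == (((D && A) || !A) || D)).
  branch 1 (add (!C || A), (!(C && D) == (((D && A) || !A) || D))):
    (!C || A): β-rule — branch into !C  //  A.
      branch 1.1 (add !C):
        (!(C && D) == (((D && A) || !A) || D)): β-rule — branch into !(C && D), (((D && A) || !A) || D)  //  !!(C && D), !(((D && A) || !A) || D).
          branch 1.1.1 (add !(C && D), (((D && A) || !A) || D)):
            !(C && D): β-rule — branch into !C  //  !D.
              branch 1.1.1.1 (add !C):
                (((D && A) || !A) || D): β-rule — branch into ((D && A) || !A)  //  D.
                  branch 1.1.1.1.1 (add ((D && A) || !A)):
                    ((D && A) || !A): β-rule — branch into (D && A)  //  !A.
                      branch 1.1.1.1.1.1 (add (D && A)):
                        (D && A): α-rule — add D, A.
                        ○ open, literals {A=T, C=F, D=T}.
                      branch 1.1.1.1.1.2 (add !A):
                        ○ open, literals {A=F, C=F}.
                  branch 1.1.1.1.2 (add D):
                    ○ open, literals {C=F, D=T}.
              branch 1.1.1.2 (add !D):
                (((D && A) || !A) || D): β-rule — branch into ((D && A) || !A)  //  D.
                  branch 1.1.1.2.1 (add ((D && A) || !A)):
                    ((D && A) || !A): β-rule — branch into (D && A)  //  !A.
                      branch 1.1.1.2.1.1 (add (D && A)):
                        (D && A): α-rule — add D, A.
                        × closes — contains both D and !D.
                      branch 1.1.1.2.1.2 (add !A):
                        ○ open, literals {A=F, C=F, D=F}.
                  branch 1.1.1.2.2 (add D):
                    × closes — contains both D and !D.
          branch 1.1.2 (add !!(C && D), !(((D && A) || !A) || D)):
            !!(C && D): α-rule — add C, D.
            × closes — contains both C and !C.
      branch 1.2 (add A):
        (!(C && D) == (((D && A) || !A) || D)): β-rule — branch into !(C && D), (((D && A) || !A) || D)  //  !!(C && D), !(((D && A) || !A) || D).
          branch 1.2.1 (add !(C && D), (((D && A) || !A) || D)):
            !(C && D): β-rule — branch into !C  //  !D.
              branch 1.2.1.1 (add !C):
                (((D && A) || !A) || D): β-rule — branch into ((D && A) || !A)  //  D.
                  branch 1.2.1.1.1 (add ((D && A) || !A)):
                    ((D && A) || !A): β-rule — branch into (D && A)  //  !A.
                      branch 1.2.1.1.1.1 (add (D && A)):
                        (D && A): α-rule — add D, A.
                        ○ open, literals {A=T, C=F, D=T}.
                      branch 1.2.1.1.1.2 (add !A):
                        × closes — contains both A and !A.
                  branch 1.2.1.1.2 (add D):
                    ○ open, literals {A=T, C=F, D=T}.
              branch 1.2.1.2 (add !D):
                (((D && A) || !A) || D): β-rule — branch into ((D && A) || !A)  //  D.
                  branch 1.2.1.2.1 (add ((D && A) || !A)):
                    ((D && A) || !A): β-rule — branch into (D && A)  //  !A.
                      branch 1.2.1.2.1.1 (add (D && A)):
                        (D && A): α-rule — add D, A.
                        × closes — contains both D and !D.
                      branch 1.2.1.2.1.2 (add !A):
                        × closes — contains both A and !A.
                  branch 1.2.1.2.2 (add D):
                    × closes — contains both D and !D.
          branch 1.2.2 (add !!(C && D), !(((D && A) || !A) || D)):
            !!(C && D): α-rule — add C, D.
            !(((D && A) || !A) || D): α-rule — add !((D && A) || !A), !D.
            × closes — contains both D and !D.
  branch 2 (add !(!C || A), !(!(C && D) == (((D && A) || !A) || D))):
    !(!C || A): α-rule — add !!C, !A.
    !(!(C && D) == (((D && A) || !A) || D)): β-rule — branch into !(C && D), !(((D && A) || !A) || D)  //  !!(C && D), (((D && A) || !A) || D).
      branch 2.1 (add !(C && D), !(((D && A) || !A) || D)):
        !(((D && A) || !A) || D): α-rule — add !((D && A) || !A), !D.
        !((D && A) || !A): α-rule — add !(D && A), !!A.
        × closes — contains both A and !A.
      branch 2.2 (add !!(C && D), (((D && A) || !A) || D)):
        !!(C && D): α-rule — add C, D.
        (((D && A) || !A) || D): β-rule — branch into ((D && A) || !A)  //  D.
          branch 2.2.1 (add ((D && A) || !A)):
            ((D && A) || !A): β-rule — branch into (D && A)  //  !A.
              branch 2.2.1.1 (add (D && A)):
                (D && A): α-rule — add D, A.
                × closes — contains both A and !A.
              branch 2.2.1.2 (add !A):
                ○ open, literals {A=F, C=T, D=T}.
          branch 2.2.2 (add D):
            ○ open, literals {A=F, C=T, D=T}.
10 branches closed, 8 open.
Each open branch fixes some atoms; the unmentioned ones are free. Counting distinct full assignments: branch {A=T, C=F, D=T} (B) contributes 2 new; branch {A=F, C=F} (B, D) contributes 4 new; branch {C=F, D=T} (A, B) contributes 0 new; branch {A=F, C=F, D=F} (B) contributes 0 new; branch {A=T, C=F, D=T} (B) contributes 0 new; branch {A=T, C=F, D=T} (B) contributes 0 new; branch {A=F, C=T, D=T} (B) contributes 2 new; branch {A=F, C=T, D=T} (B) contributes 0 new. Total: 8.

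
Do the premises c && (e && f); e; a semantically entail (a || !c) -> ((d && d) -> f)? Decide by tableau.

Initial set: {(c && (e && f)); e; a; !((a || !c) -> ((d && d) -> f))}.
(c && (e && f)): α-rule — add c, (e && f).
!((a || !c) -> ((d && d) -> f)): α-rule — add (a || !c), !((d && d) -> f).
(e && f): α-rule — add e, f.
!((d && d) -> f): α-rule — add (d && d), !f.
× closes — contains both f and !f.
All 1 branch closes.
Every branch closed, so the premises entail the conclusion.

Yes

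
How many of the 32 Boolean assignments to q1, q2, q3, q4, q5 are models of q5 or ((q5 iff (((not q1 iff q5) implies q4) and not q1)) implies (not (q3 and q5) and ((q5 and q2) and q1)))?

24

Initial set: {(q5 or ((q5 iff (((not q1 iff q5) implies q4) and not q1)) implies (not (q3 and q5) and ((q5 and q2) and q1))))}.
(q5 or ((q5 iff (((not q1 iff q5) implies q4) and not q1)) implies (not (q3 and q5) and ((q5 and q2) and q1)))): β-rule — branch into q5  //  ((q5 iff (((not q1 iff q5) implies q4) and not q1)) implies (not (q3 and q5) and ((q5 and q2) and q1))).
  branch 1 (add q5):
    ○ open, literals {q5=1}.
  branch 2 (add ((q5 iff (((not q1 iff q5) implies q4) and not q1)) implies (not (q3 and q5) and ((q5 and q2) and q1)))):
    ((q5 iff (((not q1 iff q5) implies q4) and not q1)) implies (not (q3 and q5) and ((q5 and q2) and q1))): β-rule — branch into not (q5 iff (((not q1 iff q5) implies q4) and not q1))  //  (not (q3 and q5) and ((q5 and q2) and q1)).
      branch 2.1 (add not (q5 iff (((not q1 iff q5) implies q4) and not q1))):
        not (q5 iff (((not q1 iff q5) implies q4) and not q1)): β-rule — branch into q5, not (((not q1 iff q5) implies q4) and not q1)  //  not q5, (((not q1 iff q5) implies q4) and not q1).
          branch 2.1.1 (add q5, not (((not q1 iff q5) implies q4) and not q1)):
            not (((not q1 iff q5) implies q4) and not q1): β-rule — branch into not ((not q1 iff q5) implies q4)  //  not not q1.
              branch 2.1.1.1 (add not ((not q1 iff q5) implies q4)):
                not ((not q1 iff q5) implies q4): α-rule — add (not q1 iff q5), not q4.
                (not q1 iff q5): β-rule — branch into not q1, q5  //  not not q1, not q5.
                  branch 2.1.1.1.1 (add not q1, q5):
                    ○ open, literals {q1=0, q4=0, q5=1}.
                  branch 2.1.1.1.2 (add not not q1, not q5):
                    × closes — contains both q5 and not q5.
              branch 2.1.1.2 (add not not q1):
                ○ open, literals {q1=1, q5=1}.
          branch 2.1.2 (add not q5, (((not q1 iff q5) implies q4) and not q1)):
            (((not q1 iff q5) implies q4) and not q1): α-rule — add ((not q1 iff q5) implies q4), not q1.
            ((not q1 iff q5) implies q4): β-rule — branch into not (not q1 iff q5)  //  q4.
              branch 2.1.2.1 (add not (not q1 iff q5)):
                not (not q1 iff q5): β-rule — branch into not q1, not q5  //  not not q1, q5.
                  branch 2.1.2.1.1 (add not q1, not q5):
                    ○ open, literals {q1=0, q5=0}.
                  branch 2.1.2.1.2 (add not not q1, q5):
                    × closes — contains both q1 and not q1.
              branch 2.1.2.2 (add q4):
                ○ open, literals {q1=0, q4=1, q5=0}.
      branch 2.2 (add (not (q3 and q5) and ((q5 and q2) and q1))):
        (not (q3 and q5) and ((q5 and q2) and q1)): α-rule — add not (q3 and q5), ((q5 and q2) and q1).
        ((q5 and q2) and q1): α-rule — add (q5 and q2), q1.
        (q5 and q2): α-rule — add q5, q2.
        not (q3 and q5): β-rule — branch into not q3  //  not q5.
          branch 2.2.1 (add not q3):
            ○ open, literals {q1=1, q2=1, q3=0, q5=1}.
          branch 2.2.2 (add not q5):
            × closes — contains both q5 and not q5.
3 branches closed, 6 open.
Each open branch fixes some atoms; the unmentioned ones are free. Counting distinct full assignments: branch {q5=1} (q1, q2, q3, q4) contributes 16 new; branch {q1=0, q4=0, q5=1} (q2, q3) contributes 0 new; branch {q1=1, q5=1} (q2, q3, q4) contributes 0 new; branch {q1=0, q5=0} (q2, q3, q4) contributes 8 new; branch {q1=0, q4=1, q5=0} (q2, q3) contributes 0 new; branch {q1=1, q2=1, q3=0, q5=1} (q4) contributes 0 new. Total: 24.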